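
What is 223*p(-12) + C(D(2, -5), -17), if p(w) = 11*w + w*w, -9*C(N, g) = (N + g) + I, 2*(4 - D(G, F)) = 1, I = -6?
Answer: 16069/6 ≈ 2678.2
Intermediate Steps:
D(G, F) = 7/2 (D(G, F) = 4 - 1/2*1 = 4 - 1/2 = 7/2)
C(N, g) = 2/3 - N/9 - g/9 (C(N, g) = -((N + g) - 6)/9 = -(-6 + N + g)/9 = 2/3 - N/9 - g/9)
p(w) = w**2 + 11*w (p(w) = 11*w + w**2 = w**2 + 11*w)
223*p(-12) + C(D(2, -5), -17) = 223*(-12*(11 - 12)) + (2/3 - 1/9*7/2 - 1/9*(-17)) = 223*(-12*(-1)) + (2/3 - 7/18 + 17/9) = 223*12 + 13/6 = 2676 + 13/6 = 16069/6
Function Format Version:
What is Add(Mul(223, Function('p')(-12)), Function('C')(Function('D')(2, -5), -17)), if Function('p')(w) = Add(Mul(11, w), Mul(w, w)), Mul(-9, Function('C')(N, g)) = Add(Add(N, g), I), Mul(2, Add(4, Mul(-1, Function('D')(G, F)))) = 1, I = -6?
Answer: Rational(16069, 6) ≈ 2678.2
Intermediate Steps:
Function('D')(G, F) = Rational(7, 2) (Function('D')(G, F) = Add(4, Mul(Rational(-1, 2), 1)) = Add(4, Rational(-1, 2)) = Rational(7, 2))
Function('C')(N, g) = Add(Rational(2, 3), Mul(Rational(-1, 9), N), Mul(Rational(-1, 9), g)) (Function('C')(N, g) = Mul(Rational(-1, 9), Add(Add(N, g), -6)) = Mul(Rational(-1, 9), Add(-6, N, g)) = Add(Rational(2, 3), Mul(Rational(-1, 9), N), Mul(Rational(-1, 9), g)))
Function('p')(w) = Add(Pow(w, 2), Mul(11, w)) (Function('p')(w) = Add(Mul(11, w), Pow(w, 2)) = Add(Pow(w, 2), Mul(11, w)))
Add(Mul(223, Function('p')(-12)), Function('C')(Function('D')(2, -5), -17)) = Add(Mul(223, Mul(-12, Add(11, -12))), Add(Rational(2, 3), Mul(Rational(-1, 9), Rational(7, 2)), Mul(Rational(-1, 9), -17))) = Add(Mul(223, Mul(-12, -1)), Add(Rational(2, 3), Rational(-7, 18), Rational(17, 9))) = Add(Mul(223, 12), Rational(13, 6)) = Add(2676, Rational(13, 6)) = Rational(16069, 6)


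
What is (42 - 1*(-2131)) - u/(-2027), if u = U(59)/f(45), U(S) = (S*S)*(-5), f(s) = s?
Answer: 39638558/18243 ≈ 2172.8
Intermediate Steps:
U(S) = -5*S² (U(S) = S²*(-5) = -5*S²)
u = -3481/9 (u = -5*59²/45 = -5*3481*(1/45) = -17405*1/45 = -3481/9 ≈ -386.78)
(42 - 1*(-2131)) - u/(-2027) = (42 - 1*(-2131)) - (-3481)/(9*(-2027)) = (42 + 2131) - (-3481)*(-1)/(9*2027) = 2173 - 1*3481/18243 = 2173 - 3481/18243 = 39638558/18243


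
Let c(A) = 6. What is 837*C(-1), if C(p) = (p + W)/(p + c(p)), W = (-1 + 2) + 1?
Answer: 837/5 ≈ 167.40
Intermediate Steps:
W = 2 (W = 1 + 1 = 2)
C(p) = (2 + p)/(6 + p) (C(p) = (p + 2)/(p + 6) = (2 + p)/(6 + p))
837*C(-1) = 837*((2 - 1)/(6 - 1)) = 837*(1/5) = 837*((⅕)*1) = 837*(⅕) = 837/5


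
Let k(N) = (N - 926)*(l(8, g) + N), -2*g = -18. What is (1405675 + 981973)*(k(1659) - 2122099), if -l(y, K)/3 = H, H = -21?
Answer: -2053074048704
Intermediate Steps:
g = 9 (g = -1/2*(-18) = 9)
l(y, K) = 63 (l(y, K) = -3*(-21) = 63)
k(N) = (-926 + N)*(63 + N) (k(N) = (N - 926)*(63 + N) = (-926 + N)*(63 + N))
(1405675 + 981973)*(k(1659) - 2122099) = (1405675 + 981973)*((-58338 + 1659**2 - 863*1659) - 2122099) = 2387648*((-58338 + 2752281 - 1431717) - 2122099) = 2387648*(1262226 - 2122099) = 2387648*(-859873) = -2053074048704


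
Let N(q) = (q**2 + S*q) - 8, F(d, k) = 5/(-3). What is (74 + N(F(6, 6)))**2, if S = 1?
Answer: 364816/81 ≈ 4503.9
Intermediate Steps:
F(d, k) = -5/3 (F(d, k) = 5*(-1/3) = -5/3)
N(q) = -8 + q + q**2 (N(q) = (q**2 + 1*q) - 8 = (q**2 + q) - 8 = (q + q**2) - 8 = -8 + q + q**2)
(74 + N(F(6, 6)))**2 = (74 + (-8 - 5/3 + (-5/3)**2))**2 = (74 + (-8 - 5/3 + 25/9))**2 = (74 - 62/9)**2 = (604/9)**2 = 364816/81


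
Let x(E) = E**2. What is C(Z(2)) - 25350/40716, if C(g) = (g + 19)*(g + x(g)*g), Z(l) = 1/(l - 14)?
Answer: -1328935/601344 ≈ -2.2099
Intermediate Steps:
Z(l) = 1/(-14 + l)
C(g) = (19 + g)*(g + g**3) (C(g) = (g + 19)*(g + g**2*g) = (19 + g)*(g + g**3))
C(Z(2)) - 25350/40716 = (19 + 1/(-14 + 2) + (1/(-14 + 2))**3 + 19*(1/(-14 + 2))**2)/(-14 + 2) - 25350/40716 = (19 + 1/(-12) + (1/(-12))**3 + 19*(1/(-12))**2)/(-12) - 25350/40716 = -(19 - 1/12 + (-1/12)**3 + 19*(-1/12)**2)/12 - 1*325/522 = -(19 - 1/12 - 1/1728 + 19*(1/144))/12 - 325/522 = -(19 - 1/12 - 1/1728 + 19/144)/12 - 325/522 = -1/12*32915/1728 - 325/522 = -32915/20736 - 325/522 = -1328935/601344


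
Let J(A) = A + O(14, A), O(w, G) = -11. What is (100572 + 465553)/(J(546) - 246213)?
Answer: -566125/245678 ≈ -2.3043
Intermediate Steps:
J(A) = -11 + A (J(A) = A - 11 = -11 + A)
(100572 + 465553)/(J(546) - 246213) = (100572 + 465553)/((-11 + 546) - 246213) = 566125/(535 - 246213) = 566125/(-245678) = 566125*(-1/245678) = -566125/245678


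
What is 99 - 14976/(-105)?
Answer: 8457/35 ≈ 241.63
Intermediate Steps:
99 - 14976/(-105) = 99 - 14976*(-1)/105 = 99 - 96*(-52/35) = 99 + 4992/35 = 8457/35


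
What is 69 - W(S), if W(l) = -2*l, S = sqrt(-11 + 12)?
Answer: 71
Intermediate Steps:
S = 1 (S = sqrt(1) = 1)
69 - W(S) = 69 - (-2) = 69 - 1*(-2) = 69 + 2 = 71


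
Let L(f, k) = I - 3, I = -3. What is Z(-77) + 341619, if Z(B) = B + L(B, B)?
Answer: 341536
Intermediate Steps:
L(f, k) = -6 (L(f, k) = -3 - 3 = -6)
Z(B) = -6 + B (Z(B) = B - 6 = -6 + B)
Z(-77) + 341619 = (-6 - 77) + 341619 = -83 + 341619 = 341536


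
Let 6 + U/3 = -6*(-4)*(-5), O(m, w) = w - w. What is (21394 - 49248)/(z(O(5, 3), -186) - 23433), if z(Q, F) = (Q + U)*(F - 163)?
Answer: -27854/108489 ≈ -0.25674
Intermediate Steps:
O(m, w) = 0
U = -378 (U = -18 + 3*(-6*(-4)*(-5)) = -18 + 3*(24*(-5)) = -18 + 3*(-120) = -18 - 360 = -378)
z(Q, F) = (-378 + Q)*(-163 + F) (z(Q, F) = (Q - 378)*(F - 163) = (-378 + Q)*(-163 + F))
(21394 - 49248)/(z(O(5, 3), -186) - 23433) = (21394 - 49248)/((61614 - 378*(-186) - 163*0 - 186*0) - 23433) = -27854/((61614 + 70308 + 0 + 0) - 23433) = -27854/(131922 - 23433) = -27854/108489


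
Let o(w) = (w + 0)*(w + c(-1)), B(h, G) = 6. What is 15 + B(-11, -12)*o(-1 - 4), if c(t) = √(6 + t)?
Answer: 165 - 30*√5 ≈ 97.918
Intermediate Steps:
o(w) = w*(w + √5) (o(w) = (w + 0)*(w + √(6 - 1)) = w*(w + √5))
15 + B(-11, -12)*o(-1 - 4) = 15 + 6*((-1 - 4)*((-1 - 4) + √5)) = 15 + 6*(-5*(-5 + √5)) = 15 + 6*(25 - 5*√5) = 15 + (150 - 30*√5) = 165 - 30*√5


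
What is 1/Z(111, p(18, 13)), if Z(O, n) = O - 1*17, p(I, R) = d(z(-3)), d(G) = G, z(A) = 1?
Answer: 1/94 ≈ 0.010638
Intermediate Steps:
p(I, R) = 1
Z(O, n) = -17 + O (Z(O, n) = O - 17 = -17 + O)
1/Z(111, p(18, 13)) = 1/(-17 + 111) = 1/94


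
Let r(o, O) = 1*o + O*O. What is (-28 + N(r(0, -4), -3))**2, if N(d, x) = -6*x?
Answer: 100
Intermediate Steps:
r(o, O) = o + O**2
(-28 + N(r(0, -4), -3))**2 = (-28 - 6*(-3))**2 = (-28 + 18)**2 = (-10)**2 = 100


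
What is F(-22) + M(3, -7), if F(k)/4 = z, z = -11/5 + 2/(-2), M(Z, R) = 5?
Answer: -39/5 ≈ -7.8000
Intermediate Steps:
z = -16/5 (z = -11*1/5 + 2*(-1/2) = -11/5 - 1 = -16/5 ≈ -3.2000)
F(k) = -64/5 (F(k) = 4*(-16/5) = -64/5)
F(-22) + M(3, -7) = -64/5 + 5 = -39/5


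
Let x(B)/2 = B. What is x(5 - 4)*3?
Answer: 6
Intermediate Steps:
x(B) = 2*B
x(5 - 4)*3 = (2*(5 - 4))*3 = (2*1)*3 = 2*3 = 6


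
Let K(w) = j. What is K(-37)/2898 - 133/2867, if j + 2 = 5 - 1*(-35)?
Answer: -138244/4154283 ≈ -0.033277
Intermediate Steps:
j = 38 (j = -2 + (5 - 1*(-35)) = -2 + (5 + 35) = -2 + 40 = 38)
K(w) = 38
K(-37)/2898 - 133/2867 = 38/2898 - 133/2867 = 38*(1/2898) - 133*1/2867 = 19/1449 - 133/2867 = -138244/4154283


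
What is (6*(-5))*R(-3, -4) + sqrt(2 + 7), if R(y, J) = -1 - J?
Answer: -87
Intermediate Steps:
(6*(-5))*R(-3, -4) + sqrt(2 + 7) = (6*(-5))*(-1 - 1*(-4)) + sqrt(2 + 7) = -30*(-1 + 4) + sqrt(9) = -30*3 + 3 = -90 + 3 = -87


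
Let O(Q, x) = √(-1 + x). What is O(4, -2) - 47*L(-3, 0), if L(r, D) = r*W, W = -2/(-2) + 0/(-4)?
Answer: 141 + I*√3 ≈ 141.0 + 1.732*I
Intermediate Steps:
W = 1 (W = -2*(-½) + 0*(-¼) = 1 + 0 = 1)
L(r, D) = r (L(r, D) = r*1 = r)
O(4, -2) - 47*L(-3, 0) = √(-1 - 2) - 47*(-3) = √(-3) + 141 = I*√3 + 141 = 141 + I*√3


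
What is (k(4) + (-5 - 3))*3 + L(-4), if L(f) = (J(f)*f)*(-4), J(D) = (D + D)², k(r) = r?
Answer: 1012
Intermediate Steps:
J(D) = 4*D² (J(D) = (2*D)² = 4*D²)
L(f) = -16*f³ (L(f) = ((4*f²)*f)*(-4) = (4*f³)*(-4) = -16*f³)
(k(4) + (-5 - 3))*3 + L(-4) = (4 + (-5 - 3))*3 - 16*(-4)³ = (4 - 8)*3 - 16*(-64) = -4*3 + 1024 = -12 + 1024 = 1012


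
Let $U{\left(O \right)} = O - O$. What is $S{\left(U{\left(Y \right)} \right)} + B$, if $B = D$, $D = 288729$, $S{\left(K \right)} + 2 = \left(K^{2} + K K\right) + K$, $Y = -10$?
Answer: $288727$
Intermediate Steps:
$U{\left(O \right)} = 0$
$S{\left(K \right)} = -2 + K + 2 K^{2}$ ($S{\left(K \right)} = -2 + \left(\left(K^{2} + K K\right) + K\right) = -2 + \left(\left(K^{2} + K^{2}\right) + K\right) = -2 + \left(2 K^{2} + K\right) = -2 + \left(K + 2 K^{2}\right) = -2 + K + 2 K^{2}$)
$B = 288729$
$S{\left(U{\left(Y \right)} \right)} + B = \left(-2 + 0 + 2 \cdot 0^{2}\right) + 288729 = \left(-2 + 0 + 2 \cdot 0\right) + 288729 = \left(-2 + 0 + 0\right) + 288729 = -2 + 288729 = 288727$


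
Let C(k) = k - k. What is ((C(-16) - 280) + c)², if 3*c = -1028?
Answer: 3489424/9 ≈ 3.8771e+5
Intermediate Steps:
C(k) = 0
c = -1028/3 (c = (⅓)*(-1028) = -1028/3 ≈ -342.67)
((C(-16) - 280) + c)² = ((0 - 280) - 1028/3)² = (-280 - 1028/3)² = (-1868/3)² = 3489424/9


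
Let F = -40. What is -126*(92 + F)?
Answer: -6552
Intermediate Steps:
-126*(92 + F) = -126*(92 - 40) = -126*52 = -6552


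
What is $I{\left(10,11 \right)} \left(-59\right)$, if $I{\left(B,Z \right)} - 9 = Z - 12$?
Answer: $-472$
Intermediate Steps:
$I{\left(B,Z \right)} = -3 + Z$ ($I{\left(B,Z \right)} = 9 + \left(Z - 12\right) = 9 + \left(-12 + Z\right) = -3 + Z$)
$I{\left(10,11 \right)} \left(-59\right) = \left(-3 + 11\right) \left(-59\right) = 8 \left(-59\right) = -472$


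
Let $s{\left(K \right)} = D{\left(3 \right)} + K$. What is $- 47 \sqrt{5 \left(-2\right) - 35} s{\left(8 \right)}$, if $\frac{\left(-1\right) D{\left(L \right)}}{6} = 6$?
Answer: $3948 i \sqrt{5} \approx 8828.0 i$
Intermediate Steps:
$D{\left(L \right)} = -36$ ($D{\left(L \right)} = \left(-6\right) 6 = -36$)
$s{\left(K \right)} = -36 + K$
$- 47 \sqrt{5 \left(-2\right) - 35} s{\left(8 \right)} = - 47 \sqrt{5 \left(-2\right) - 35} \left(-36 + 8\right) = - 47 \sqrt{-10 - 35} \left(-28\right) = - 47 \sqrt{-45} \left(-28\right) = - 47 \cdot 3 i \sqrt{5} \left(-28\right) = - 141 i \sqrt{5} \left(-28\right) = 3948 i \sqrt{5}$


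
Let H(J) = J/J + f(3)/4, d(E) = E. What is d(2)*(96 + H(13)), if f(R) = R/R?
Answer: 389/2 ≈ 194.50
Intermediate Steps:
f(R) = 1
H(J) = 5/4 (H(J) = J/J + 1/4 = 1 + 1*(¼) = 1 + ¼ = 5/4)
d(2)*(96 + H(13)) = 2*(96 + 5/4) = 2*(389/4) = 389/2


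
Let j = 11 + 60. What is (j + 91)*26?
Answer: 4212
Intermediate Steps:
j = 71
(j + 91)*26 = (71 + 91)*26 = 162*26 = 4212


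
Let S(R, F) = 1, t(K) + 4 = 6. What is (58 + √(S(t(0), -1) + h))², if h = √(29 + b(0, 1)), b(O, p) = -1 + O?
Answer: (58 + √(1 + 2*√7))² ≈ 3661.3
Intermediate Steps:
t(K) = 2 (t(K) = -4 + 6 = 2)
h = 2*√7 (h = √(29 + (-1 + 0)) = √(29 - 1) = √28 = 2*√7 ≈ 5.2915)
(58 + √(S(t(0), -1) + h))² = (58 + √(1 + 2*√7))²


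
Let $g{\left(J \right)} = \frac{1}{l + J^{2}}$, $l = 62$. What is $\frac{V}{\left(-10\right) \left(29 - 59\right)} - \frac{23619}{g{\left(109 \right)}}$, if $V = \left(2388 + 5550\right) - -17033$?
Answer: $- \frac{84624490129}{300} \approx -2.8208 \cdot 10^{8}$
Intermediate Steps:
$V = 24971$ ($V = 7938 + 17033 = 24971$)
$g{\left(J \right)} = \frac{1}{62 + J^{2}}$
$\frac{V}{\left(-10\right) \left(29 - 59\right)} - \frac{23619}{g{\left(109 \right)}} = \frac{24971}{\left(-10\right) \left(29 - 59\right)} - \frac{23619}{\frac{1}{62 + 109^{2}}} = \frac{24971}{\left(-10\right) \left(-30\right)} - \frac{23619}{\frac{1}{62 + 11881}} = \frac{24971}{300} - \frac{23619}{\frac{1}{11943}} = 24971 \cdot \frac{1}{300} - 23619 \frac{1}{\frac{1}{11943}} = \frac{24971}{300} - 282081717 = - \frac{84624490129}{300}$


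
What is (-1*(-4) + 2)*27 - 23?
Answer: 139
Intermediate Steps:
(-1*(-4) + 2)*27 - 23 = (4 + 2)*27 - 23 = 6*27 - 23 = 162 - 23 = 139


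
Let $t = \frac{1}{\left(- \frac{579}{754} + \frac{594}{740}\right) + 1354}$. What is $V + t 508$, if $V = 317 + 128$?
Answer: $\frac{42059965325}{94437157} \approx 445.38$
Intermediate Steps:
$V = 445$
$t = \frac{69745}{94437157}$ ($t = \frac{1}{\left(\left(-579\right) \frac{1}{754} + 594 \cdot \frac{1}{740}\right) + 1354} = \frac{1}{\left(- \frac{579}{754} + \frac{297}{370}\right) + 1354} = \frac{1}{\frac{2427}{69745} + 1354} = \frac{1}{\frac{94437157}{69745}} = \frac{69745}{94437157} \approx 0.00073853$)
$V + t 508 = 445 + \frac{69745}{94437157} \cdot 508 = 445 + \frac{35430460}{94437157} = \frac{42059965325}{94437157}$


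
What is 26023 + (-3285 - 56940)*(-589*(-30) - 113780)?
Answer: 5788250773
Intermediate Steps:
26023 + (-3285 - 56940)*(-589*(-30) - 113780) = 26023 - 60225*(17670 - 113780) = 26023 - 60225*(-96110) = 26023 + 5788224750 = 5788250773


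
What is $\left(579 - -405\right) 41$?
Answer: $40344$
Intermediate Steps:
$\left(579 - -405\right) 41 = \left(579 + 405\right) 41 = 984 \cdot 41 = 40344$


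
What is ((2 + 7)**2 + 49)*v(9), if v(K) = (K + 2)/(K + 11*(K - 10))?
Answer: -715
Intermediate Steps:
v(K) = (2 + K)/(-110 + 12*K) (v(K) = (2 + K)/(K + 11*(-10 + K)) = (2 + K)/(K + (-110 + 11*K)) = (2 + K)/(-110 + 12*K))
((2 + 7)**2 + 49)*v(9) = ((2 + 7)**2 + 49)*((2 + 9)/(2*(-55 + 6*9))) = (9**2 + 49)*((1/2)*11/(-55 + 54)) = (81 + 49)*((1/2)*11/(-1)) = 130*((1/2)*(-1)*11) = 130*(-11/2) = -715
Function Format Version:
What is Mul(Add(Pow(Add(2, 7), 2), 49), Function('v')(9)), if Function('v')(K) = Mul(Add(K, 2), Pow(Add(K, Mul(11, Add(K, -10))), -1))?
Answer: -715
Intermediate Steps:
Function('v')(K) = Mul(Pow(Add(-110, Mul(12, K)), -1), Add(2, K)) (Function('v')(K) = Mul(Add(2, K), Pow(Add(K, Mul(11, Add(-10, K))), -1)) = Mul(Add(2, K), Pow(Add(K, Add(-110, Mul(11, K))), -1)) = Mul(Add(2, K), Pow(Add(-110, Mul(12, K)), -1)) = Mul(Pow(Add(-110, Mul(12, K)), -1), Add(2, K)))
Mul(Add(Pow(Add(2, 7), 2), 49), Function('v')(9)) = Mul(Add(Pow(Add(2, 7), 2), 49), Mul(Rational(1, 2), Pow(Add(-55, Mul(6, 9)), -1), Add(2, 9))) = Mul(Add(Pow(9, 2), 49), Mul(Rational(1, 2), Pow(Add(-55, 54), -1), 11)) = Mul(Add(81, 49), Mul(Rational(1, 2), Pow(-1, -1), 11)) = Mul(130, Mul(Rational(1, 2), -1, 11)) = Mul(130, Rational(-11, 2)) = -715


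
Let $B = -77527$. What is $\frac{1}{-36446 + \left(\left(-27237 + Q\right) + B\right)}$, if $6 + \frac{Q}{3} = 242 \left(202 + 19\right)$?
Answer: $\frac{1}{19218} \approx 5.2035 \cdot 10^{-5}$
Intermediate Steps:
$Q = 160428$ ($Q = -18 + 3 \cdot 242 \left(202 + 19\right) = -18 + 3 \cdot 242 \cdot 221 = -18 + 3 \cdot 53482 = -18 + 160446 = 160428$)
$\frac{1}{-36446 + \left(\left(-27237 + Q\right) + B\right)} = \frac{1}{-36446 + \left(\left(-27237 + 160428\right) - 77527\right)} = \frac{1}{-36446 + \left(133191 - 77527\right)} = \frac{1}{-36446 + 55664} = \frac{1}{19218}$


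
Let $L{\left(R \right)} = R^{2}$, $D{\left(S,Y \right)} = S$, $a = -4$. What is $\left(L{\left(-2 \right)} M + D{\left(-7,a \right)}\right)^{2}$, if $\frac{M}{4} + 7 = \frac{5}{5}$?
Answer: $10609$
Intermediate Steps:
$M = -24$ ($M = -28 + 4 \cdot \frac{5}{5} = -28 + 4 \cdot 5 \cdot \frac{1}{5} = -28 + 4 \cdot 1 = -28 + 4 = -24$)
$\left(L{\left(-2 \right)} M + D{\left(-7,a \right)}\right)^{2} = \left(\left(-2\right)^{2} \left(-24\right) - 7\right)^{2} = \left(4 \left(-24\right) - 7\right)^{2} = \left(-96 - 7\right)^{2} = \left(-103\right)^{2} = 10609$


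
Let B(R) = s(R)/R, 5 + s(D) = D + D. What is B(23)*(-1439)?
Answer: -58999/23 ≈ -2565.2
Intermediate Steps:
s(D) = -5 + 2*D (s(D) = -5 + (D + D) = -5 + 2*D)
B(R) = (-5 + 2*R)/R
B(23)*(-1439) = (2 - 5/23)*(-1439) = (41/23)*(-1439) = -58999/23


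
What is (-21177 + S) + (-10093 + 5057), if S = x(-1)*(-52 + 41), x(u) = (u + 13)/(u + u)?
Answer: -26147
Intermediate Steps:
x(u) = (13 + u)/(2*u) (x(u) = (13 + u)/((2*u)) = (13 + u)*(1/(2*u)) = (13 + u)/(2*u))
S = 66 (S = ((½)*(13 - 1)/(-1))*(-52 + 41) = ((½)*(-1)*12)*(-11) = -6*(-11) = 66)
(-21177 + S) + (-10093 + 5057) = (-21177 + 66) + (-10093 + 5057) = -21111 - 5036 = -26147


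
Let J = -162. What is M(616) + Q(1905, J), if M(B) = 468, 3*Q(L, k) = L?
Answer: 1103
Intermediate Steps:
Q(L, k) = L/3
M(616) + Q(1905, J) = 468 + (1/3)*1905 = 468 + 635 = 1103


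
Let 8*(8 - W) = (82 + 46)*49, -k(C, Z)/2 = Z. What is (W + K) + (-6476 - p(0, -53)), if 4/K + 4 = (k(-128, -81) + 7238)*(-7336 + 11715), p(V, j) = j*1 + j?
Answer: -57890810753/8101149 ≈ -7146.0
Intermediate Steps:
p(V, j) = 2*j (p(V, j) = j + j = 2*j)
k(C, Z) = -2*Z
K = 1/8101149 (K = 4/(-4 + (-2*(-81) + 7238)*(-7336 + 11715)) = 4/(-4 + (162 + 7238)*4379) = 4/(-4 + 7400*4379) = 4/(-4 + 32404600) = 4/32404596 = 4*(1/32404596) = 1/8101149 ≈ 1.2344e-7)
W = -776 (W = 8 - (82 + 46)*49/8 = 8 - 16*49 = 8 - ⅛*6272 = 8 - 784 = -776)
(W + K) + (-6476 - p(0, -53)) = (-776 + 1/8101149) + (-6476 - 2*(-53)) = -6286491623/8101149 + (-6476 - 1*(-106)) = -6286491623/8101149 + (-6476 + 106) = -6286491623/8101149 - 6370 = -57890810753/8101149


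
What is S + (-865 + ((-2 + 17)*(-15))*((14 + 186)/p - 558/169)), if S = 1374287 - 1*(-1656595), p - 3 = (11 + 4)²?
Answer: 9731136287/3211 ≈ 3.0306e+6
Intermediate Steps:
p = 228 (p = 3 + (11 + 4)² = 3 + 15² = 3 + 225 = 228)
S = 3030882 (S = 1374287 + 1656595 = 3030882)
S + (-865 + ((-2 + 17)*(-15))*((14 + 186)/p - 558/169)) = 3030882 + (-865 + ((-2 + 17)*(-15))*((14 + 186)/228 - 558/169)) = 3030882 + (-865 + (15*(-15))*(200*(1/228) - 558*1/169)) = 3030882 + (-865 - 225*(50/57 - 558/169)) = 3030882 + (-865 - 225*(-23356/9633)) = 3030882 + (-865 + 1751700/3211) = 3030882 - 1025815/3211 = 9731136287/3211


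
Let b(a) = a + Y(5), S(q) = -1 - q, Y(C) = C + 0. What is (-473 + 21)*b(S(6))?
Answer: 904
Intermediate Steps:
Y(C) = C
b(a) = 5 + a (b(a) = a + 5 = 5 + a)
(-473 + 21)*b(S(6)) = (-473 + 21)*(5 + (-1 - 1*6)) = -452*(5 + (-1 - 6)) = -452*(5 - 7) = -452*(-2) = 904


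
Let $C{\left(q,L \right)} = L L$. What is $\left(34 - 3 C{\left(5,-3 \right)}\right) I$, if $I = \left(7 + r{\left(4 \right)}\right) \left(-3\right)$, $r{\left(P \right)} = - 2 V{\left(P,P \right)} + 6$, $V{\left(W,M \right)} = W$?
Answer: $-105$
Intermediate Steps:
$C{\left(q,L \right)} = L^{2}$
$r{\left(P \right)} = 6 - 2 P$ ($r{\left(P \right)} = - 2 P + 6 = 6 - 2 P$)
$I = -15$ ($I = \left(7 + \left(6 - 8\right)\right) \left(-3\right) = \left(7 - 2\right) \left(-3\right) = 5 \left(-3\right) = -15$)
$\left(34 - 3 C{\left(5,-3 \right)}\right) I = \left(34 + \left(0 - 3 \left(-3\right)^{2}\right)\right) \left(-15\right) = \left(34 + \left(0 - 27\right)\right) \left(-15\right) = \left(34 - 27\right) \left(-15\right) = 7 \left(-15\right) = -105$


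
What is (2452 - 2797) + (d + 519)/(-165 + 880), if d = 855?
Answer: -245301/715 ≈ -343.08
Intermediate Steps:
(2452 - 2797) + (d + 519)/(-165 + 880) = (2452 - 2797) + (855 + 519)/(-165 + 880) = -345 + 1374/715 = -245301/715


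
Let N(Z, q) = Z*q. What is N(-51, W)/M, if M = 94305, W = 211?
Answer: -3587/31435 ≈ -0.11411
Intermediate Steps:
N(-51, W)/M = -51*211/94305 = -10761*1/94305 = -3587/31435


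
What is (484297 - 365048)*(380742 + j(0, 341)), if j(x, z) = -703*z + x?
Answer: 16816374731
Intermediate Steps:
j(x, z) = x - 703*z
(484297 - 365048)*(380742 + j(0, 341)) = (484297 - 365048)*(380742 + (0 - 703*341)) = 119249*(380742 + (0 - 239723)) = 119249*(380742 - 239723) = 119249*141019 = 16816374731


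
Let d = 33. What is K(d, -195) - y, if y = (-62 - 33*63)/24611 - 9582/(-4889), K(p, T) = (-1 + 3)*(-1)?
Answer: -466001611/120323179 ≈ -3.8729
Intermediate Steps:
K(p, T) = -2 (K(p, T) = 2*(-1) = -2)
y = 225355253/120323179 (y = (-62 - 2079)*(1/24611) - 9582*(-1/4889) = -2141*1/24611 + 9582/4889 = -2141/24611 + 9582/4889 = 225355253/120323179 ≈ 1.8729)
K(d, -195) - y = -2 - 1*225355253/120323179 = -2 - 225355253/120323179 = -466001611/120323179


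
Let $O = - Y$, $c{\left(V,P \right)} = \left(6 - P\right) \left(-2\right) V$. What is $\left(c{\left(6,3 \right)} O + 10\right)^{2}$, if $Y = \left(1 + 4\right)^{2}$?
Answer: $828100$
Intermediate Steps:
$c{\left(V,P \right)} = V \left(-12 + 2 P\right)$ ($c{\left(V,P \right)} = \left(-12 + 2 P\right) V = V \left(-12 + 2 P\right)$)
$Y = 25$ ($Y = 5^{2} = 25$)
$O = -25$ ($O = \left(-1\right) 25 = -25$)
$\left(c{\left(6,3 \right)} O + 10\right)^{2} = \left(2 \cdot 6 \left(-6 + 3\right) \left(-25\right) + 10\right)^{2} = \left(2 \cdot 6 \left(-3\right) \left(-25\right) + 10\right)^{2} = \left(\left(-36\right) \left(-25\right) + 10\right)^{2} = \left(900 + 10\right)^{2} = 910^{2} = 828100$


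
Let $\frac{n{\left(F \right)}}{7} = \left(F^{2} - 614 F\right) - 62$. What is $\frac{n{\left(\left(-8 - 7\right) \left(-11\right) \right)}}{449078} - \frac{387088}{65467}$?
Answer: $- \frac{29687425201}{4199969918} \approx -7.0685$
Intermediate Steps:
$n{\left(F \right)} = -434 - 4298 F + 7 F^{2}$ ($n{\left(F \right)} = 7 \left(\left(F^{2} - 614 F\right) - 62\right) = 7 \left(-62 + F^{2} - 614 F\right) = -434 - 4298 F + 7 F^{2}$)
$\frac{n{\left(\left(-8 - 7\right) \left(-11\right) \right)}}{449078} - \frac{387088}{65467} = \frac{-434 - 4298 \left(-8 - 7\right) \left(-11\right) + 7 \left(\left(-8 - 7\right) \left(-11\right)\right)^{2}}{449078} - \frac{387088}{65467} = \left(-434 - 4298 \left(\left(-15\right) \left(-11\right)\right) + 7 \left(\left(-15\right) \left(-11\right)\right)^{2}\right) \frac{1}{449078} - \frac{387088}{65467} = \left(-434 - 709170 + 7 \cdot 165^{2}\right) \frac{1}{449078} - \frac{387088}{65467} = \left(-434 - 709170 + 7 \cdot 27225\right) \frac{1}{449078} - \frac{387088}{65467} = \left(-434 - 709170 + 190575\right) \frac{1}{449078} - \frac{387088}{65467} = \left(-519029\right) \frac{1}{449078} - \frac{387088}{65467} = - \frac{74147}{64154} - \frac{387088}{65467} = - \frac{29687425201}{4199969918}$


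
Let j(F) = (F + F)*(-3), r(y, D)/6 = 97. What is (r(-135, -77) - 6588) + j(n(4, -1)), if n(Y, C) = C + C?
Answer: -5994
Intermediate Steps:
r(y, D) = 582 (r(y, D) = 6*97 = 582)
n(Y, C) = 2*C
j(F) = -6*F (j(F) = (2*F)*(-3) = -6*F)
(r(-135, -77) - 6588) + j(n(4, -1)) = (582 - 6588) - 12*(-1) = -6006 - 6*(-2) = -6006 + 12 = -5994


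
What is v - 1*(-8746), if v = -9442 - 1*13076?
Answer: -13772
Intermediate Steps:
v = -22518 (v = -9442 - 13076 = -22518)
v - 1*(-8746) = -22518 - 1*(-8746) = -22518 + 8746 = -13772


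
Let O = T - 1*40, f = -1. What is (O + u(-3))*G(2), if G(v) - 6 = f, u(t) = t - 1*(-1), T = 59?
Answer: 85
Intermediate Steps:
u(t) = 1 + t (u(t) = t + 1 = 1 + t)
O = 19 (O = 59 - 1*40 = 59 - 40 = 19)
G(v) = 5 (G(v) = 6 - 1 = 5)
(O + u(-3))*G(2) = (19 + (1 - 3))*5 = (19 - 2)*5 = 17*5 = 85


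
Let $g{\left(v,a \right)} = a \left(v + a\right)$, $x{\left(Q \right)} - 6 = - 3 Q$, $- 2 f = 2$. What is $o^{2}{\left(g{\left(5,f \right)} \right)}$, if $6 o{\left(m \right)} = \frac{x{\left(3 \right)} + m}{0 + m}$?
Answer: $\frac{49}{576} \approx 0.085069$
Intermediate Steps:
$f = -1$ ($f = \left(- \frac{1}{2}\right) 2 = -1$)
$x{\left(Q \right)} = 6 - 3 Q$
$g{\left(v,a \right)} = a \left(a + v\right)$
$o{\left(m \right)} = \frac{-3 + m}{6 m}$ ($o{\left(m \right)} = \frac{\left(\left(6 - 9\right) + m\right) \frac{1}{0 + m}}{6} = \frac{\left(\left(6 - 9\right) + m\right) \frac{1}{m}}{6} = \frac{\left(-3 + m\right) \frac{1}{m}}{6} = \frac{\frac{1}{m} \left(-3 + m\right)}{6} = \frac{-3 + m}{6 m}$)
$o^{2}{\left(g{\left(5,f \right)} \right)} = \left(\frac{-3 - \left(-1 + 5\right)}{6 \left(- (-1 + 5)\right)}\right)^{2} = \left(\frac{-3 - 4}{6 \left(\left(-1\right) 4\right)}\right)^{2} = \left(\frac{-3 - 4}{6 \left(-4\right)}\right)^{2} = \left(\frac{1}{6} \left(- \frac{1}{4}\right) \left(-7\right)\right)^{2} = \left(\frac{7}{24}\right)^{2} = \frac{49}{576}$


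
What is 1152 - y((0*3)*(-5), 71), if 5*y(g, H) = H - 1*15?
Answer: 5704/5 ≈ 1140.8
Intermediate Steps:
y(g, H) = -3 + H/5 (y(g, H) = (H - 1*15)/5 = (H - 15)/5 = (-15 + H)/5 = -3 + H/5)
1152 - y((0*3)*(-5), 71) = 1152 - (-3 + (1/5)*71) = 1152 - (-3 + 71/5) = 1152 - 1*56/5 = 1152 - 56/5 = 5704/5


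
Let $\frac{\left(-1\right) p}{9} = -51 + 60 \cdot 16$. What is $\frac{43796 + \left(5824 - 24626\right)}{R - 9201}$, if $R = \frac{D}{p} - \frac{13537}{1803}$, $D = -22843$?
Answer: $- \frac{122890024314}{45262488737} \approx -2.7151$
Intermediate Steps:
$p = -8181$ ($p = - 9 \left(-51 + 60 \cdot 16\right) = - 9 \left(-51 + 960\right) = \left(-9\right) 909 = -8181$)
$R = - \frac{23186756}{4916781}$ ($R = - \frac{22843}{-8181} - \frac{13537}{1803} = \left(-22843\right) \left(- \frac{1}{8181}\right) - \frac{13537}{1803} = \frac{22843}{8181} - \frac{13537}{1803} = - \frac{23186756}{4916781} \approx -4.7158$)
$\frac{43796 + \left(5824 - 24626\right)}{R - 9201} = \frac{43796 + \left(5824 - 24626\right)}{- \frac{23186756}{4916781} - 9201} = \frac{43796 - 18802}{- \frac{45262488737}{4916781}} = 24994 \left(- \frac{4916781}{45262488737}\right) = - \frac{122890024314}{45262488737}$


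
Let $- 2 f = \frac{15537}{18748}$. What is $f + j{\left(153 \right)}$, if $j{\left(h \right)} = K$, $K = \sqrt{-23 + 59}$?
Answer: $\frac{209439}{37496} \approx 5.5856$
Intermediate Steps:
$K = 6$ ($K = \sqrt{36} = 6$)
$j{\left(h \right)} = 6$
$f = - \frac{15537}{37496}$ ($f = - \frac{15537 \cdot \frac{1}{18748}}{2} = \left(- \frac{1}{2}\right) \frac{15537}{18748} = - \frac{15537}{37496} \approx -0.41436$)
$f + j{\left(153 \right)} = - \frac{15537}{37496} + 6 = \frac{209439}{37496}$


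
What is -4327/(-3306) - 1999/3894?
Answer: 853387/1072797 ≈ 0.79548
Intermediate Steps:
-4327/(-3306) - 1999/3894 = -4327*(-1/3306) - 1999*1/3894 = 4327/3306 - 1999/3894 = 853387/1072797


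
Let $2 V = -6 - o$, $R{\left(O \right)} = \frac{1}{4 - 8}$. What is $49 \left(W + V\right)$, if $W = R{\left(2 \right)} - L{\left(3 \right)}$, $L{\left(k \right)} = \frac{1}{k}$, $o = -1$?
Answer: $- \frac{1813}{12} \approx -151.08$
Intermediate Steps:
$R{\left(O \right)} = - \frac{1}{4}$ ($R{\left(O \right)} = \frac{1}{-4} = - \frac{1}{4}$)
$V = - \frac{5}{2}$ ($V = \frac{-6 - -1}{2} = \frac{-6 + 1}{2} = \frac{1}{2} \left(-5\right) = - \frac{5}{2} \approx -2.5$)
$W = - \frac{7}{12}$ ($W = - \frac{1}{4} - \frac{1}{3} = - \frac{7}{12} \approx -0.58333$)
$49 \left(W + V\right) = 49 \left(- \frac{7}{12} - \frac{5}{2}\right) = 49 \left(- \frac{37}{12}\right) = - \frac{1813}{12}$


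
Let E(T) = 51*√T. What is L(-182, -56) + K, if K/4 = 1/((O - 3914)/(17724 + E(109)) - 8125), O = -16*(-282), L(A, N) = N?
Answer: -89253032391431732/1593790138446883 + 9384*√109/1593790138446883 ≈ -56.000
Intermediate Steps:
O = 4512
K = 4/(-8125 + 598/(17724 + 51*√109)) (K = 4/((4512 - 3914)/(17724 + 51*√109) - 8125) = 4/(598/(17724 + 51*√109) - 8125) = 4/(-8125 + 598/(17724 + 51*√109)) ≈ -0.00049231)
L(-182, -56) + K = -56 + (-784638406284/1593790138446883 + 9384*√109/1593790138446883) = -89253032391431732/1593790138446883 + 9384*√109/1593790138446883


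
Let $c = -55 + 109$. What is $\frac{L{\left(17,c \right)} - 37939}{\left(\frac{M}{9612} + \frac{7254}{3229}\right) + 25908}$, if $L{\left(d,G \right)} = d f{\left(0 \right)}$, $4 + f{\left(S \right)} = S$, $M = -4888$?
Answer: $- \frac{294907221009}{201041093120} \approx -1.4669$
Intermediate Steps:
$f{\left(S \right)} = -4 + S$
$c = 54$
$L{\left(d,G \right)} = - 4 d$ ($L{\left(d,G \right)} = d \left(-4 + 0\right) = d \left(-4\right) = - 4 d$)
$\frac{L{\left(17,c \right)} - 37939}{\left(\frac{M}{9612} + \frac{7254}{3229}\right) + 25908} = \frac{\left(-4\right) 17 - 37939}{\left(- \frac{4888}{9612} + \frac{7254}{3229}\right) + 25908} = \frac{-68 - 37939}{\left(\left(-4888\right) \frac{1}{9612} + 7254 \cdot \frac{1}{3229}\right) + 25908} = - \frac{38007}{\left(- \frac{1222}{2403} + \frac{7254}{3229}\right) + 25908} = - \frac{38007}{\frac{13485524}{7759287} + 25908} = - \frac{38007}{\frac{201041093120}{7759287}} = \left(-38007\right) \frac{7759287}{201041093120} = - \frac{294907221009}{201041093120}$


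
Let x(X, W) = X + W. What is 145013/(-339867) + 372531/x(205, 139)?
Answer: 11505555355/10628568 ≈ 1082.5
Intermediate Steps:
x(X, W) = W + X
145013/(-339867) + 372531/x(205, 139) = 145013/(-339867) + 372531/(139 + 205) = 145013*(-1/339867) + 372531/344 = -13183/30897 + 372531*(1/344) = -13183/30897 + 372531/344 = 11505555355/10628568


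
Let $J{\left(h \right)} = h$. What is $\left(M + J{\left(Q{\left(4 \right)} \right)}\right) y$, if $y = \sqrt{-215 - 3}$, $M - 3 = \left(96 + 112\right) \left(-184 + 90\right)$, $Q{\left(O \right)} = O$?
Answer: $- 19545 i \sqrt{218} \approx - 2.8858 \cdot 10^{5} i$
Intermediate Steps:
$M = -19549$ ($M = 3 + \left(96 + 112\right) \left(-184 + 90\right) = 3 + 208 \left(-94\right) = 3 - 19552 = -19549$)
$y = i \sqrt{218}$ ($y = \sqrt{-218} = i \sqrt{218} \approx 14.765 i$)
$\left(M + J{\left(Q{\left(4 \right)} \right)}\right) y = \left(-19549 + 4\right) i \sqrt{218} = - 19545 i \sqrt{218}$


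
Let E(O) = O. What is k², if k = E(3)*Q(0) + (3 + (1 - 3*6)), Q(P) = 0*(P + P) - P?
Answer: 196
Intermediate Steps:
Q(P) = -P (Q(P) = 0*(2*P) - P = 0 - P = -P)
k = -14 (k = 3*(-1*0) + (3 + (1 - 3*6)) = 3*0 + (3 + (1 - 18)) = 0 + (3 - 17) = 0 - 14 = -14)
k² = (-14)² = 196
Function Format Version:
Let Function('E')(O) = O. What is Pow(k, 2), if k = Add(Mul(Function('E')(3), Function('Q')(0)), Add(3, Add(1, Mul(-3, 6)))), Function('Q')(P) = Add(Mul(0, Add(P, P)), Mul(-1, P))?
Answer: 196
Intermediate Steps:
Function('Q')(P) = Mul(-1, P) (Function('Q')(P) = Add(Mul(0, Mul(2, P)), Mul(-1, P)) = Add(0, Mul(-1, P)) = Mul(-1, P))
k = -14 (k = Add(Mul(3, Mul(-1, 0)), Add(3, Add(1, Mul(-3, 6)))) = Add(Mul(3, 0), Add(3, Add(1, -18))) = Add(0, Add(3, -17)) = Add(0, -14) = -14)
Pow(k, 2) = Pow(-14, 2) = 196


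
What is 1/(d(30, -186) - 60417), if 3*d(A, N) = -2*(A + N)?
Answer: -1/60313 ≈ -1.6580e-5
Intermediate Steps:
d(A, N) = -2*A/3 - 2*N/3 (d(A, N) = (-2*(A + N))/3 = (-2*A - 2*N)/3 = -2*A/3 - 2*N/3)
1/(d(30, -186) - 60417) = 1/((-⅔*30 - ⅔*(-186)) - 60417) = 1/((-20 + 124) - 60417) = 1/(104 - 60417) = 1/(-60313) = -1/60313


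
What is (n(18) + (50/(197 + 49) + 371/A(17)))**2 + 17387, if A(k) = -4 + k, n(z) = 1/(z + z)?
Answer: 6706270270969/368179344 ≈ 18215.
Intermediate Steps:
n(z) = 1/(2*z)
(n(18) + (50/(197 + 49) + 371/A(17)))**2 + 17387 = ((1/2)/18 + (50/(197 + 49) + 371/(-4 + 17)))**2 + 17387 = ((1/2)*(1/18) + (50/246 + 371/13))**2 + 17387 = (1/36 + (50*(1/246) + 371*(1/13)))**2 + 17387 = (1/36 + (25/123 + 371/13))**2 + 17387 = (1/36 + 45958/1599)**2 + 17387 = (552029/19188)**2 + 17387 = 304736016841/368179344 + 17387 = 6706270270969/368179344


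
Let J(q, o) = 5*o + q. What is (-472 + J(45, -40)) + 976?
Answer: 349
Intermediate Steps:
J(q, o) = q + 5*o
(-472 + J(45, -40)) + 976 = (-472 + (45 + 5*(-40))) + 976 = (-472 + (45 - 200)) + 976 = (-472 - 155) + 976 = -627 + 976 = 349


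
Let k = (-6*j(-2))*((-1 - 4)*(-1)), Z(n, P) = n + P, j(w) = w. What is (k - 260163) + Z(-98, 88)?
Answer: -260113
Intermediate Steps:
Z(n, P) = P + n
k = 60 (k = (-6*(-2))*((-1 - 4)*(-1)) = 12*(-5*(-1)) = 12*5 = 60)
(k - 260163) + Z(-98, 88) = (60 - 260163) + (88 - 98) = -260103 - 10 = -260113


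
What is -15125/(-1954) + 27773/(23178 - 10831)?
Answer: 241016817/24126038 ≈ 9.9899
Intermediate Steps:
-15125/(-1954) + 27773/(23178 - 10831) = -15125*(-1/1954) + 27773/12347 = 15125/1954 + 27773*(1/12347) = 15125/1954 + 27773/12347 = 241016817/24126038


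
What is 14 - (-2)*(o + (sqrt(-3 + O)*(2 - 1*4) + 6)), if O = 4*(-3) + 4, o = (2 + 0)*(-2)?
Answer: 18 - 4*I*sqrt(11) ≈ 18.0 - 13.266*I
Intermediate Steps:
o = -4 (o = 2*(-2) = -4)
O = -8 (O = -12 + 4 = -8)
14 - (-2)*(o + (sqrt(-3 + O)*(2 - 1*4) + 6)) = 14 - (-2)*(-4 + (sqrt(-3 - 8)*(2 - 1*4) + 6)) = 14 - (-2)*(-4 + (sqrt(-11)*(2 - 4) + 6)) = 14 - (-2)*(-4 + ((I*sqrt(11))*(-2) + 6)) = 14 - (-2)*(-4 + (-2*I*sqrt(11) + 6)) = 14 - (-2)*(-4 + (6 - 2*I*sqrt(11))) = 14 - (-2)*(2 - 2*I*sqrt(11)) = 14 - (-4 + 4*I*sqrt(11)) = 14 + (4 - 4*I*sqrt(11)) = 18 - 4*I*sqrt(11)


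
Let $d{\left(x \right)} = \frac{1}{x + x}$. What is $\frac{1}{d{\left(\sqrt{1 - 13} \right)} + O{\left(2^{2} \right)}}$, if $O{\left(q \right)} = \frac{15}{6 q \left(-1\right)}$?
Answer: $- \frac{120}{79} + \frac{16 i \sqrt{3}}{79} \approx -1.519 + 0.3508 i$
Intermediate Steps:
$d{\left(x \right)} = \frac{1}{2 x}$
$O{\left(q \right)} = - \frac{5}{2 q}$ ($O{\left(q \right)} = \frac{15}{\left(-6\right) q} = 15 \left(- \frac{1}{6 q}\right) = - \frac{5}{2 q}$)
$\frac{1}{d{\left(\sqrt{1 - 13} \right)} + O{\left(2^{2} \right)}} = \frac{1}{\frac{1}{2 \sqrt{1 - 13}} - \frac{5}{2 \cdot 2^{2}}} = \frac{1}{\frac{1}{2 \sqrt{-12}} - \frac{5}{2 \cdot 4}} = \frac{1}{\frac{1}{2 \cdot 2 i \sqrt{3}} - \frac{5}{8}} = \frac{1}{\frac{\left(- \frac{1}{6}\right) i \sqrt{3}}{2} - \frac{5}{8}} = \frac{1}{- \frac{i \sqrt{3}}{12} - \frac{5}{8}} = \frac{1}{- \frac{5}{8} - \frac{i \sqrt{3}}{12}}$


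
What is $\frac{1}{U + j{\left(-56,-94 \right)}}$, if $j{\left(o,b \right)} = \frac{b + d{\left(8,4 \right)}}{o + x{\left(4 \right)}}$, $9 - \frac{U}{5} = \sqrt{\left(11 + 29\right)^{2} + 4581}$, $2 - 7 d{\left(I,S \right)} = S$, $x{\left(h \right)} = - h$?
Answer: $- \frac{2282}{7465449} - \frac{245 \sqrt{6181}}{7465449} \approx -0.0028858$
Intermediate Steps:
$d{\left(I,S \right)} = \frac{2}{7} - \frac{S}{7}$
$U = 45 - 5 \sqrt{6181}$ ($U = 45 - 5 \sqrt{\left(11 + 29\right)^{2} + 4581} = 45 - 5 \sqrt{40^{2} + 4581} = 45 - 5 \sqrt{1600 + 4581} = 45 - 5 \sqrt{6181} \approx -348.1$)
$j{\left(o,b \right)} = \frac{- \frac{2}{7} + b}{-4 + o}$ ($j{\left(o,b \right)} = \frac{b + \left(\frac{2}{7} - \frac{4}{7}\right)}{o - 4} = \frac{b - \frac{2}{7}}{-4 + o} = \frac{- \frac{2}{7} + b}{-4 + o}$)
$\frac{1}{U + j{\left(-56,-94 \right)}} = \frac{1}{\left(45 - 5 \sqrt{6181}\right) + \frac{- \frac{2}{7} - 94}{-4 - 56}} = \frac{1}{\left(45 - 5 \sqrt{6181}\right) + \frac{1}{-60} \left(- \frac{660}{7}\right)} = \frac{1}{\left(45 - 5 \sqrt{6181}\right) - - \frac{11}{7}} = \frac{1}{\left(45 - 5 \sqrt{6181}\right) + \frac{11}{7}} = \frac{1}{\frac{326}{7} - 5 \sqrt{6181}}$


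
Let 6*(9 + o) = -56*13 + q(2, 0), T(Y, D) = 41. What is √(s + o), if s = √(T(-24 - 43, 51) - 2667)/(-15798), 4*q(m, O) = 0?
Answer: √(-32528176788 - 15798*I*√2626)/15798 ≈ 0.00014207 - 11.416*I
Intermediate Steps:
q(m, O) = 0 (q(m, O) = (¼)*0 = 0)
s = -I*√2626/15798 (s = √(41 - 2667)/(-15798) = √(-2626)*(-1/15798) = (I*√2626)*(-1/15798) = -I*√2626/15798 ≈ -0.0032437*I)
o = -391/3 (o = -9 + (-56*13 + 0)/6 = -9 + (-728 + 0)/6 = -9 + (⅙)*(-728) = -9 - 364/3 = -391/3 ≈ -130.33)
√(s + o) = √(-I*√2626/15798 - 391/3) = √(-391/3 - I*√2626/15798)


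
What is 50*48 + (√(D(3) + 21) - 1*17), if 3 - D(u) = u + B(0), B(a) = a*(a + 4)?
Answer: 2383 + √21 ≈ 2387.6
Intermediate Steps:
B(a) = a*(4 + a)
D(u) = 3 - u (D(u) = 3 - (u + 0*(4 + 0)) = 3 - (u + 0*4) = 3 - (u + 0) = 3 - u)
50*48 + (√(D(3) + 21) - 1*17) = 50*48 + (√((3 - 1*3) + 21) - 1*17) = 2400 + (√((3 - 3) + 21) - 17) = 2400 + (√(0 + 21) - 17) = 2400 + (√21 - 17) = 2400 + (-17 + √21) = 2383 + √21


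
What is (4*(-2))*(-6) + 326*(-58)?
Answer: -18860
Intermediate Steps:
(4*(-2))*(-6) + 326*(-58) = -8*(-6) - 18908 = 48 - 18908 = -18860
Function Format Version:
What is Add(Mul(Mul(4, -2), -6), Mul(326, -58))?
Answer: -18860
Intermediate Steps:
Add(Mul(Mul(4, -2), -6), Mul(326, -58)) = Add(Mul(-8, -6), -18908) = Add(48, -18908) = -18860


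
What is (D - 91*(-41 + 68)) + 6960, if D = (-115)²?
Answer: 17728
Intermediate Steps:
D = 13225
(D - 91*(-41 + 68)) + 6960 = (13225 - 91*(-41 + 68)) + 6960 = (13225 - 91*27) + 6960 = (13225 - 2457) + 6960 = 10768 + 6960 = 17728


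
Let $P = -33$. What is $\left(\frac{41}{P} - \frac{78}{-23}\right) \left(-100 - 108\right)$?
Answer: $- \frac{339248}{759} \approx -446.97$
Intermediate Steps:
$\left(\frac{41}{P} - \frac{78}{-23}\right) \left(-100 - 108\right) = \left(\frac{41}{-33} - \frac{78}{-23}\right) \left(-100 - 108\right) = \left(41 \left(- \frac{1}{33}\right) - - \frac{78}{23}\right) \left(-208\right) = \left(- \frac{41}{33} + \frac{78}{23}\right) \left(-208\right) = \frac{1631}{759} \left(-208\right) = - \frac{339248}{759}$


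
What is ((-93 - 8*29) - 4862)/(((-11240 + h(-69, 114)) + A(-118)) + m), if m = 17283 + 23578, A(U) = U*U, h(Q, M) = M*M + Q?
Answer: -133/1448 ≈ -0.091851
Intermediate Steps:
h(Q, M) = Q + M² (h(Q, M) = M² + Q = Q + M²)
A(U) = U²
m = 40861
((-93 - 8*29) - 4862)/(((-11240 + h(-69, 114)) + A(-118)) + m) = ((-93 - 8*29) - 4862)/(((-11240 + (-69 + 114²)) + (-118)²) + 40861) = ((-93 - 232) - 4862)/(((-11240 + (-69 + 12996)) + 13924) + 40861) = (-325 - 4862)/(((-11240 + 12927) + 13924) + 40861) = -5187/((1687 + 13924) + 40861) = -5187/(15611 + 40861) = -5187/56472 = -5187*1/56472 = -133/1448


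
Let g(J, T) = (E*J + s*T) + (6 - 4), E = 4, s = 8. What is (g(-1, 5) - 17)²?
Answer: 441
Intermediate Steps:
g(J, T) = 2 + 4*J + 8*T (g(J, T) = (4*J + 8*T) + (6 - 4) = (4*J + 8*T) + 2 = 2 + 4*J + 8*T)
(g(-1, 5) - 17)² = ((2 + 4*(-1) + 8*5) - 17)² = ((2 - 4 + 40) - 17)² = (38 - 17)² = 21² = 441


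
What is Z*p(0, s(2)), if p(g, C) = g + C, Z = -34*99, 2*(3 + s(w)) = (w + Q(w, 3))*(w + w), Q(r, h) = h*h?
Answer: -63954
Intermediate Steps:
Q(r, h) = h²
s(w) = -3 + w*(9 + w) (s(w) = -3 + ((w + 3²)*(w + w))/2 = -3 + ((w + 9)*(2*w))/2 = -3 + ((9 + w)*(2*w))/2 = -3 + (2*w*(9 + w))/2 = -3 + w*(9 + w))
Z = -3366
p(g, C) = C + g
Z*p(0, s(2)) = -3366*((-3 + 2² + 9*2) + 0) = -3366*((-3 + 4 + 18) + 0) = -3366*(19 + 0) = -3366*19 = -63954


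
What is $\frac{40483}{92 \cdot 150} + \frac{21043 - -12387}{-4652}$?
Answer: $- \frac{68251771}{16049400} \approx -4.2526$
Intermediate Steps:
$\frac{40483}{92 \cdot 150} + \frac{21043 - -12387}{-4652} = \frac{40483}{13800} + \left(21043 + 12387\right) \left(- \frac{1}{4652}\right) = 40483 \cdot \frac{1}{13800} + 33430 \left(- \frac{1}{4652}\right) = \frac{40483}{13800} - \frac{16715}{2326} = - \frac{68251771}{16049400}$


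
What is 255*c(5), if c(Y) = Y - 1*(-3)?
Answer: 2040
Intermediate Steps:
c(Y) = 3 + Y (c(Y) = Y + 3 = 3 + Y)
255*c(5) = 255*(3 + 5) = 255*8 = 2040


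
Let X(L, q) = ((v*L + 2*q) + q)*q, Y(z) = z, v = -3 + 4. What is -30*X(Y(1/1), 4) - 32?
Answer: -1592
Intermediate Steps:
v = 1
X(L, q) = q*(L + 3*q) (X(L, q) = ((1*L + 2*q) + q)*q = ((L + 2*q) + q)*q = (L + 3*q)*q = q*(L + 3*q))
-30*X(Y(1/1), 4) - 32 = -120*(1/1 + 3*4) - 32 = -120*(1 + 12) - 32 = -120*13 - 32 = -30*52 - 32 = -1560 - 32 = -1592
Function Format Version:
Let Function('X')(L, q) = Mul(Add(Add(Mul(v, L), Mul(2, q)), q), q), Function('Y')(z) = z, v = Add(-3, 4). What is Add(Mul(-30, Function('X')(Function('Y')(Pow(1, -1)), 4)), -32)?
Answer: -1592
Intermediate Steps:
v = 1
Function('X')(L, q) = Mul(q, Add(L, Mul(3, q))) (Function('X')(L, q) = Mul(Add(Add(Mul(1, L), Mul(2, q)), q), q) = Mul(Add(Add(L, Mul(2, q)), q), q) = Mul(Add(L, Mul(3, q)), q) = Mul(q, Add(L, Mul(3, q))))
Add(Mul(-30, Function('X')(Function('Y')(Pow(1, -1)), 4)), -32) = Add(Mul(-30, Mul(4, Add(Pow(1, -1), Mul(3, 4)))), -32) = Add(Mul(-30, Mul(4, Add(1, 12))), -32) = Add(Mul(-30, Mul(4, 13)), -32) = Add(Mul(-30, 52), -32) = Add(-1560, -32) = -1592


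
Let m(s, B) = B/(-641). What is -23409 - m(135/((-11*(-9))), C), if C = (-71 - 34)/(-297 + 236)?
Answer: -915315204/39101 ≈ -23409.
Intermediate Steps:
C = 105/61 (C = -105/(-61) = -105*(-1/61) = 105/61 ≈ 1.7213)
m(s, B) = -B/641 (m(s, B) = B*(-1/641) = -B/641)
-23409 - m(135/((-11*(-9))), C) = -23409 - (-1)*105/(641*61) = -23409 - 1*(-105/39101) = -23409 + 105/39101 = -915315204/39101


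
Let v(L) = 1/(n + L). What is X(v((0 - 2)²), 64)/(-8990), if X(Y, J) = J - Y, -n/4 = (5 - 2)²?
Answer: -2049/287680 ≈ -0.0071225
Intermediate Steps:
n = -36 (n = -4*(5 - 2)² = -4*3² = -4*9 = -36)
v(L) = 1/(-36 + L)
X(v((0 - 2)²), 64)/(-8990) = (64 - 1/(-36 + (0 - 2)²))/(-8990) = (64 - 1/(-36 + (-2)²))*(-1/8990) = (64 - 1/(-36 + 4))*(-1/8990) = (64 - 1/(-32))*(-1/8990) = (64 - 1*(-1/32))*(-1/8990) = (64 + 1/32)*(-1/8990) = (2049/32)*(-1/8990) = -2049/287680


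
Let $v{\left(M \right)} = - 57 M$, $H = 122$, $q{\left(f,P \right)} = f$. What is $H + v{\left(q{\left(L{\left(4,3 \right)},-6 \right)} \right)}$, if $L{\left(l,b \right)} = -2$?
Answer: $236$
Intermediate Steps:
$H + v{\left(q{\left(L{\left(4,3 \right)},-6 \right)} \right)} = 122 - -114 = 122 + 114 = 236$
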